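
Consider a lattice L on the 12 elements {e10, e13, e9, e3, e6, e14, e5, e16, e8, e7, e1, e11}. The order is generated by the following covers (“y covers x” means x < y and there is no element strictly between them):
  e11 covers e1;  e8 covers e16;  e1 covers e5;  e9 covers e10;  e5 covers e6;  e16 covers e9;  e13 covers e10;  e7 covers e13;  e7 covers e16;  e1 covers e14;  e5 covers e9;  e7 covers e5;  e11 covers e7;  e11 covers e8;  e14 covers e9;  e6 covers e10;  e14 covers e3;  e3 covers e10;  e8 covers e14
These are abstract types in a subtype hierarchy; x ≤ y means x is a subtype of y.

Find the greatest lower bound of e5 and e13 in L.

e10

Common lower bounds of {e5, e13}: e10.
The greatest among these is e10.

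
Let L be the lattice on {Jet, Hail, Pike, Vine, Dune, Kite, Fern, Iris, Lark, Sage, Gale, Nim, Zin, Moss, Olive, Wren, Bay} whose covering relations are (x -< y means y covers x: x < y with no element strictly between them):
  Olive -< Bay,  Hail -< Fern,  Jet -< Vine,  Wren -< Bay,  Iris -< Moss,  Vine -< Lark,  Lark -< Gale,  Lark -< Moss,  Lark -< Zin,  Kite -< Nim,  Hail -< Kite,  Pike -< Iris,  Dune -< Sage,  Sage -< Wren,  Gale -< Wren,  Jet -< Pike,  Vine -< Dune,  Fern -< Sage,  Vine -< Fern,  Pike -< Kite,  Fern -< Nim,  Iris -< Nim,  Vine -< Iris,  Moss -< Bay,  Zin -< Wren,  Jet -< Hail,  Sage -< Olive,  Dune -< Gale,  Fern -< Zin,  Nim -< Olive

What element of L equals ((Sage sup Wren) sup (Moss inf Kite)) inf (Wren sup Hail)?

Wren

Sage ∨ Wren = Wren
Moss ∧ Kite = Pike
Wren ∨ Pike = Bay
Wren ∨ Hail = Wren
Bay ∧ Wren = Wren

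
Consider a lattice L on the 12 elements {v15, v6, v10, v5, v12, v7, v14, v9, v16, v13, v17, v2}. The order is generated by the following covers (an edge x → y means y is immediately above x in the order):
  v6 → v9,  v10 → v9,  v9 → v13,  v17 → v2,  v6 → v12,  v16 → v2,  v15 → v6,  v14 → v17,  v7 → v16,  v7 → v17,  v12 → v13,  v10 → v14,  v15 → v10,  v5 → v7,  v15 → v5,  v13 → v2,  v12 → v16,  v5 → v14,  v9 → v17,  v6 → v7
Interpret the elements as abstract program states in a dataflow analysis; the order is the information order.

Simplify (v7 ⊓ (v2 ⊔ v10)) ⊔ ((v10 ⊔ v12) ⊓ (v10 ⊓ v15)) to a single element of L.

v2 ∨ v10 = v2
v7 ∧ v2 = v7
v10 ∨ v12 = v13
v10 ∧ v15 = v15
v13 ∧ v15 = v15
v7 ∨ v15 = v7

v7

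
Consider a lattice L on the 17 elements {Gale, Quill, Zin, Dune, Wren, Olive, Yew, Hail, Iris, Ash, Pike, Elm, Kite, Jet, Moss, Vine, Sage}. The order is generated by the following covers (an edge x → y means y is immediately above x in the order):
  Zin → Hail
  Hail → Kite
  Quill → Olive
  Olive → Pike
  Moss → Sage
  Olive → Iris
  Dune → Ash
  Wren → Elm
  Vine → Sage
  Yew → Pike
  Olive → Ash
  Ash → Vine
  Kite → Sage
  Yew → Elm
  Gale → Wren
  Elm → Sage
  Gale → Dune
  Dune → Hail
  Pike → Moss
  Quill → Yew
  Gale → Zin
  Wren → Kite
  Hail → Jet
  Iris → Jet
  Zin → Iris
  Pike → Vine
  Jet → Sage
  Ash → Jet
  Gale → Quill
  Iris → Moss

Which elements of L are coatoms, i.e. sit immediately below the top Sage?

The coatoms are exactly the elements covered by Sage: Elm, Jet, Kite, Moss, Vine.

Elm, Jet, Kite, Moss, Vine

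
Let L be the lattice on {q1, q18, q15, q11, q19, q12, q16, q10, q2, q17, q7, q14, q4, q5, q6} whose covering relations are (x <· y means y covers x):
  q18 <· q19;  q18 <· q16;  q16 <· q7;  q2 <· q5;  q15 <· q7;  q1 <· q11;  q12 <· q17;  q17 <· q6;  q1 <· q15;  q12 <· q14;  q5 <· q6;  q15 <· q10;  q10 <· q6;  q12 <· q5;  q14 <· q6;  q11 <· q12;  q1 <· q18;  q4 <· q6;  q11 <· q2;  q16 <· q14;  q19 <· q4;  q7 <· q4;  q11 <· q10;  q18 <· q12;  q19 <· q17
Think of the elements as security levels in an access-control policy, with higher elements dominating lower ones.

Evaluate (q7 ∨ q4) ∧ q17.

q19

q7 ∨ q4 = q4
q4 ∧ q17 = q19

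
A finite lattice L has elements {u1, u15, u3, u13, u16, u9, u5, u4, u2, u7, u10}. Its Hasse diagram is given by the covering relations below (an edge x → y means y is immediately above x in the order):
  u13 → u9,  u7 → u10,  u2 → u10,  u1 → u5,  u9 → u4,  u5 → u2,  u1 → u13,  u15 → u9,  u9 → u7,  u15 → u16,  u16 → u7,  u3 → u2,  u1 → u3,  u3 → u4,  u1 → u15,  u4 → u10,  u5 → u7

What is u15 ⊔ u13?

Common upper bounds of {u15, u13}: u10, u4, u7, u9.
The least among these is u9.

u9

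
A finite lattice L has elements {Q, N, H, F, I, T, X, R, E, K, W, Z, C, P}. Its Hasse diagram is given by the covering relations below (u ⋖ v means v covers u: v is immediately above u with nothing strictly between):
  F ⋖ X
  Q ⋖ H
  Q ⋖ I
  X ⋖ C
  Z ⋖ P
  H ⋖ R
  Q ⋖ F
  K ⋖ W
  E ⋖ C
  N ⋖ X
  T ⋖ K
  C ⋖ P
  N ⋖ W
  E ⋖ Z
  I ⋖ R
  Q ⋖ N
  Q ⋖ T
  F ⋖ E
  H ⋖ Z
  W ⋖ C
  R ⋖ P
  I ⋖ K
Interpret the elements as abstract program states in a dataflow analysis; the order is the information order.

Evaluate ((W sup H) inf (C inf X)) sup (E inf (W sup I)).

X

W ∨ H = P
C ∧ X = X
P ∧ X = X
W ∨ I = W
E ∧ W = Q
X ∨ Q = X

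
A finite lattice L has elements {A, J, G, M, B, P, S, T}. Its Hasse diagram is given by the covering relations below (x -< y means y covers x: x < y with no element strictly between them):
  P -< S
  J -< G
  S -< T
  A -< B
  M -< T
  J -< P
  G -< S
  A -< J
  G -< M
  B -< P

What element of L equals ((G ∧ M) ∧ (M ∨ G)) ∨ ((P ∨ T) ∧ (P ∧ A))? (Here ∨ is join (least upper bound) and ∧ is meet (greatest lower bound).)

G

G ∧ M = G
M ∨ G = M
G ∧ M = G
P ∨ T = T
P ∧ A = A
T ∧ A = A
G ∨ A = G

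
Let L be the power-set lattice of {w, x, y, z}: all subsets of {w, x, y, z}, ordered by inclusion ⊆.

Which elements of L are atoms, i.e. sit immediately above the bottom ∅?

The atoms are exactly the elements that cover ∅: {w}, {x}, {y}, {z}.

{w}, {x}, {y}, {z}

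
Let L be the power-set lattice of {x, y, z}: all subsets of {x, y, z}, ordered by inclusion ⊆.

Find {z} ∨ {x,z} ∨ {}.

{x,z}

Under ⊆, join is union: {z} ∪ {x,z} ∪ {} = {x,z}.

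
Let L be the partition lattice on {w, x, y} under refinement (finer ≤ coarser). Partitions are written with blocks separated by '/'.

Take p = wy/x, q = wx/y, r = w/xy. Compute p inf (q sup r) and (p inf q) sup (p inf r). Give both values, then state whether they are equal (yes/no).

q sup r = wxy, so p inf (q sup r) = wy/x inf wxy = wy/x.
p inf q = w/x/y and p inf r = w/x/y, so (p inf q) sup (p inf r) = w/x/y sup w/x/y = w/x/y.
Equal: no.

wy/x; w/x/y; no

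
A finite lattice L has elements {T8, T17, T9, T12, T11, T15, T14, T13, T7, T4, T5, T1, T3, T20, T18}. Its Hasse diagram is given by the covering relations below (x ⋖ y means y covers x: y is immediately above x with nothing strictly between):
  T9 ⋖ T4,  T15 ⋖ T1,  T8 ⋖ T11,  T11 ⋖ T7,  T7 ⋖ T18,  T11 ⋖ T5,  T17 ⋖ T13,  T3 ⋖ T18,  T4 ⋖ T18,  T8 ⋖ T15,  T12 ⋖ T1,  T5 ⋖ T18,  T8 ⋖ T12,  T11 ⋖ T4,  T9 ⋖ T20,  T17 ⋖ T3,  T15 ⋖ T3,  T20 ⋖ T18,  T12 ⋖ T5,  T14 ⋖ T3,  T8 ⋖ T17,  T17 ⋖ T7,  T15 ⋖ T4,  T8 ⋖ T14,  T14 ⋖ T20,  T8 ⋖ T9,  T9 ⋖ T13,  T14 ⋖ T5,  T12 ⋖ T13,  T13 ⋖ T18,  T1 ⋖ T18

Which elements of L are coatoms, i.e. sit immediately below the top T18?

The coatoms are exactly the elements covered by T18: T1, T13, T20, T3, T4, T5, T7.

T1, T13, T20, T3, T4, T5, T7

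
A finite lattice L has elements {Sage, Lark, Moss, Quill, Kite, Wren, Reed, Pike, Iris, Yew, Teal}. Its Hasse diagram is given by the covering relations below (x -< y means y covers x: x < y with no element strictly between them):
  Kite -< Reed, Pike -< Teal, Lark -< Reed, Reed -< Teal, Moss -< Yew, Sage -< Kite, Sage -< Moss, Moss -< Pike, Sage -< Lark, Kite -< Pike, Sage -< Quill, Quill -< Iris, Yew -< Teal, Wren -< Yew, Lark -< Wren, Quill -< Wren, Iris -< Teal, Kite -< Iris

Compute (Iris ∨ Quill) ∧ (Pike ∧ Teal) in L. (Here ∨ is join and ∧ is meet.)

Iris ∨ Quill = Iris
Pike ∧ Teal = Pike
Iris ∧ Pike = Kite

Kite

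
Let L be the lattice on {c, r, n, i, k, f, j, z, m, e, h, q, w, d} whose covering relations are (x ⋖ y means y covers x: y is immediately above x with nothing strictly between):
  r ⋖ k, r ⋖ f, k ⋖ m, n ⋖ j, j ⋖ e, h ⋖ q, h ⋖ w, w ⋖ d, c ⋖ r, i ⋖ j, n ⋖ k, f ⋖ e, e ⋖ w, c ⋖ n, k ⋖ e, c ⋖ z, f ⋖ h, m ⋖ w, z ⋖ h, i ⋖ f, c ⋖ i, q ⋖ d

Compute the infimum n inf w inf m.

Common lower bounds of {n, w, m}: c, n.
The greatest among these is n.

n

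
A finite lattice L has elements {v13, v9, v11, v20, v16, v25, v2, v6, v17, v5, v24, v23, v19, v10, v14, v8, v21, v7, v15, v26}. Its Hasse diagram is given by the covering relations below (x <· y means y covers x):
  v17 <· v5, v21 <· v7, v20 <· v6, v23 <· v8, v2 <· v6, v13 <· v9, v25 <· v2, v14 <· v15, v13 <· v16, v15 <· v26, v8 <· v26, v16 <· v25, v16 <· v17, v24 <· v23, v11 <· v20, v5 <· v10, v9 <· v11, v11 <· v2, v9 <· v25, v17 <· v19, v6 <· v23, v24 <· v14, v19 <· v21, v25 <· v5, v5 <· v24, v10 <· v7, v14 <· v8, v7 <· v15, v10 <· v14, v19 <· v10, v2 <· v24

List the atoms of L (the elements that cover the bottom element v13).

v16, v9

The atoms are exactly the elements that cover v13: v16, v9.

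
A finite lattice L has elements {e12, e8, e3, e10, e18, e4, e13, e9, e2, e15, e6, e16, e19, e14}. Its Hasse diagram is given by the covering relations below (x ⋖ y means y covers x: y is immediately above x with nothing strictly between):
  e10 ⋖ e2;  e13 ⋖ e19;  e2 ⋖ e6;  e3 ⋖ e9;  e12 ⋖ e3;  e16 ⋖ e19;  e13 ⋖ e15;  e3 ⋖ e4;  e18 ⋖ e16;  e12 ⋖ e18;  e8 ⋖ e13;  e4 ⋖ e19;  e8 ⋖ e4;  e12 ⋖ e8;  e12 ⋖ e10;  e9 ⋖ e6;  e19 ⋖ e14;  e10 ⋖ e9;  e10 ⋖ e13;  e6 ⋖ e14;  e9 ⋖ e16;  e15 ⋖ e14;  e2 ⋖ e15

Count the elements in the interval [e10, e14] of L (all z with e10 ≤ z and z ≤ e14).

9

The interval [e10, e14] = {e10, e13, e14, e15, e16, e19, e2, e6, e9}, which has 9 elements.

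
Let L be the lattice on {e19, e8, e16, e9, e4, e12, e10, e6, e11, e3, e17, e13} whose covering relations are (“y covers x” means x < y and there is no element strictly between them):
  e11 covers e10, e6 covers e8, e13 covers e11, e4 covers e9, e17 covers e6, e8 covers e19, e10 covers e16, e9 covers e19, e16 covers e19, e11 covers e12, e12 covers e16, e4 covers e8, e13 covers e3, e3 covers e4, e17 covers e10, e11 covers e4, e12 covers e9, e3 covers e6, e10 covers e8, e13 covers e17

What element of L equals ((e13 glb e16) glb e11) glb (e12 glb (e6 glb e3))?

e19

e13 ∧ e16 = e16
e16 ∧ e11 = e16
e6 ∧ e3 = e6
e12 ∧ e6 = e19
e16 ∧ e19 = e19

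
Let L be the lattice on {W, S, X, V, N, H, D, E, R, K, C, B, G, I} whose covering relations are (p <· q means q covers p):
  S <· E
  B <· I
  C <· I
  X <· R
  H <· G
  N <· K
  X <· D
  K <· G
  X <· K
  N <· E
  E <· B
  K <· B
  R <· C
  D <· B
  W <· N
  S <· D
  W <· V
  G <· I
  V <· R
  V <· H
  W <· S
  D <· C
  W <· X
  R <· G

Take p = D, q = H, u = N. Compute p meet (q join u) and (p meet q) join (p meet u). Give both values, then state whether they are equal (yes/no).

X; W; no

q join u = G, so p meet (q join u) = D meet G = X.
p meet q = W and p meet u = W, so (p meet q) join (p meet u) = W join W = W.
Equal: no.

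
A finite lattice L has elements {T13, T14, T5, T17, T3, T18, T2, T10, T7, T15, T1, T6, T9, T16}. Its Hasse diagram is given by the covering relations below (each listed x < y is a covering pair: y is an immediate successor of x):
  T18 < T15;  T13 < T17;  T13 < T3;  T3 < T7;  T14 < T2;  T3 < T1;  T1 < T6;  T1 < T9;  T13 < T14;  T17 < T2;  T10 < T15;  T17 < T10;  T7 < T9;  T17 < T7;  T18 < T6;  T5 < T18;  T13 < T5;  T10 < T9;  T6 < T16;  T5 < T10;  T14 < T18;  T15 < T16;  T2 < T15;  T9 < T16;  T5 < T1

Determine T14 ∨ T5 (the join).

Common upper bounds of {T14, T5}: T15, T16, T18, T6.
The least among these is T18.

T18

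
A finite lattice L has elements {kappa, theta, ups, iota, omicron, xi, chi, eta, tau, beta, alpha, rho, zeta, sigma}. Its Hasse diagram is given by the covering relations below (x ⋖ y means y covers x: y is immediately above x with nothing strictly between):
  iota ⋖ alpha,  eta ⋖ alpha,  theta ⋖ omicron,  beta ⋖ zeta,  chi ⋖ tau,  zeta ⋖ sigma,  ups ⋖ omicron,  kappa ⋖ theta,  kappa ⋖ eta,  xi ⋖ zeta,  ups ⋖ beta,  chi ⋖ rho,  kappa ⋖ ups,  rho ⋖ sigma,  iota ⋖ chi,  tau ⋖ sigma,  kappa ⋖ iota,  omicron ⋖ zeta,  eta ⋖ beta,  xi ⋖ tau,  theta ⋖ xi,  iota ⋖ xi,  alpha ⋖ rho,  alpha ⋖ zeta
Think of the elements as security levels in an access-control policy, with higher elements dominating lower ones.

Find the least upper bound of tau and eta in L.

Common upper bounds of {tau, eta}: sigma.
The least among these is sigma.

sigma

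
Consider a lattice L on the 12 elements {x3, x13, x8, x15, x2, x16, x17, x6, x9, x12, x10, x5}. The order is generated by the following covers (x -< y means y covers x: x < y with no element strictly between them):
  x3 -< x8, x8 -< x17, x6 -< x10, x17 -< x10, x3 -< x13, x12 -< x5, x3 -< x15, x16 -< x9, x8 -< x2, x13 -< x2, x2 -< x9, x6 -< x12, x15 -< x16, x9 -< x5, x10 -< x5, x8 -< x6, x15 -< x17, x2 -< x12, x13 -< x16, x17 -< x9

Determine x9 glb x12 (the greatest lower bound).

x2

Common lower bounds of {x9, x12}: x13, x2, x3, x8.
The greatest among these is x2.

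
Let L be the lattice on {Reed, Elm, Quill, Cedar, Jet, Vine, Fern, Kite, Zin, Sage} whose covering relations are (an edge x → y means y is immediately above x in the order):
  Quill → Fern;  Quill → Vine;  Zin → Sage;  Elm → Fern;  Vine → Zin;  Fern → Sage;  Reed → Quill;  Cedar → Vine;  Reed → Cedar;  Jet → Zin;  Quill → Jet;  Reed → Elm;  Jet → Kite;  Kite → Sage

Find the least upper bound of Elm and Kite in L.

Sage

Common upper bounds of {Elm, Kite}: Sage.
The least among these is Sage.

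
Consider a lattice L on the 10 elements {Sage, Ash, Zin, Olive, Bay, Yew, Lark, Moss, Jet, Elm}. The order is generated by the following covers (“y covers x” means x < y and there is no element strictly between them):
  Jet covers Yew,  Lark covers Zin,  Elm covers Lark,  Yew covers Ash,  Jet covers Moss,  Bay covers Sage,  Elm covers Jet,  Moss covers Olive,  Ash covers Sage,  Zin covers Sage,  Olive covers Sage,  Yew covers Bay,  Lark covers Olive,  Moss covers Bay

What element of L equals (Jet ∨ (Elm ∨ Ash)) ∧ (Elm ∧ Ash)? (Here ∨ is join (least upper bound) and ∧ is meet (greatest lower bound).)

Elm ∨ Ash = Elm
Jet ∨ Elm = Elm
Elm ∧ Ash = Ash
Elm ∧ Ash = Ash

Ash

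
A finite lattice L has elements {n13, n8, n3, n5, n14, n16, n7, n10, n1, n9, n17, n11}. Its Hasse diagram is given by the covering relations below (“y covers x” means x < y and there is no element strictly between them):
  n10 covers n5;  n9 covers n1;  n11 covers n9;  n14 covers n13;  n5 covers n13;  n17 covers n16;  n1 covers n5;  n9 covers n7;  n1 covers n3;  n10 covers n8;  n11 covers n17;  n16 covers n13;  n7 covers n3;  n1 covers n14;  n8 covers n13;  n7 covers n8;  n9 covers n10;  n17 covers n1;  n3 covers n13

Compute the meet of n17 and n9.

n1

Common lower bounds of {n17, n9}: n1, n13, n14, n3, n5.
The greatest among these is n1.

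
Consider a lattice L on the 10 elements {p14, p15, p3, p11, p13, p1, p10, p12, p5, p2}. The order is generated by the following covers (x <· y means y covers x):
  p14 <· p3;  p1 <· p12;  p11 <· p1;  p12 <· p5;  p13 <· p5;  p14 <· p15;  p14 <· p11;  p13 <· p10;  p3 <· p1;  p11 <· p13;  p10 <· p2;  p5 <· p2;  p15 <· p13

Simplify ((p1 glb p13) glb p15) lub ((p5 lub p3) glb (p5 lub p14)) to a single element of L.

p1 ∧ p13 = p11
p11 ∧ p15 = p14
p5 ∨ p3 = p5
p5 ∨ p14 = p5
p5 ∧ p5 = p5
p14 ∨ p5 = p5

p5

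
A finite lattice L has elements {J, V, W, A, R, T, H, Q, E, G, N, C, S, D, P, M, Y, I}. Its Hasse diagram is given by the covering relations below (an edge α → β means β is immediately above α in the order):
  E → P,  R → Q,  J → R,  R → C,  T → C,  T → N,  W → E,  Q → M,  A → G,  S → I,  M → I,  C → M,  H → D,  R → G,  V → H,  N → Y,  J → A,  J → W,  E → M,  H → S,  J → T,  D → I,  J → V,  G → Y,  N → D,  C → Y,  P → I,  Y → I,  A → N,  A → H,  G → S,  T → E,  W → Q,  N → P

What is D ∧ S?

H

Common lower bounds of {D, S}: A, H, J, V.
The greatest among these is H.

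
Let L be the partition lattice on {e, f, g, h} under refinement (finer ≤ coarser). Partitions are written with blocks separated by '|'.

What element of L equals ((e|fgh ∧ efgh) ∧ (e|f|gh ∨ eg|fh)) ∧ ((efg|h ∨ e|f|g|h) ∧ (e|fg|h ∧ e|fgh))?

e|fg|h

e|fgh ∧ efgh = e|fgh
e|f|gh ∨ eg|fh = efgh
e|fgh ∧ efgh = e|fgh
efg|h ∨ e|f|g|h = efg|h
e|fg|h ∧ e|fgh = e|fg|h
efg|h ∧ e|fg|h = e|fg|h
e|fgh ∧ e|fg|h = e|fg|h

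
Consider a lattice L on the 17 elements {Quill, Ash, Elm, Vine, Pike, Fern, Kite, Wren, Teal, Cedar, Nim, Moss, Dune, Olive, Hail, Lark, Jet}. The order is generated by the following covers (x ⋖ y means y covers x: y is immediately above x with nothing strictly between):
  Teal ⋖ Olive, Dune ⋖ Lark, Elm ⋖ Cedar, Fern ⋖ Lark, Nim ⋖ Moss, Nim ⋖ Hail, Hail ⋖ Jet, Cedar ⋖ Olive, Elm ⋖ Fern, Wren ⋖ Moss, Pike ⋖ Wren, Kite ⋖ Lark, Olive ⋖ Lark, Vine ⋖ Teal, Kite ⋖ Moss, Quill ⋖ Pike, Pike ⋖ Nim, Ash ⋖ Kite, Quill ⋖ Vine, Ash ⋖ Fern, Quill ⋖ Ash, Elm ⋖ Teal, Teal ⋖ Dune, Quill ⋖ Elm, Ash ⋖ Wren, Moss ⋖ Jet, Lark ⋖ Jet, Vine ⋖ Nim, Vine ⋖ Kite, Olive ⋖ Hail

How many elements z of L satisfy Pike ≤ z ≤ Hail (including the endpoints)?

The interval [Pike, Hail] = {Hail, Nim, Pike}, which has 3 elements.

3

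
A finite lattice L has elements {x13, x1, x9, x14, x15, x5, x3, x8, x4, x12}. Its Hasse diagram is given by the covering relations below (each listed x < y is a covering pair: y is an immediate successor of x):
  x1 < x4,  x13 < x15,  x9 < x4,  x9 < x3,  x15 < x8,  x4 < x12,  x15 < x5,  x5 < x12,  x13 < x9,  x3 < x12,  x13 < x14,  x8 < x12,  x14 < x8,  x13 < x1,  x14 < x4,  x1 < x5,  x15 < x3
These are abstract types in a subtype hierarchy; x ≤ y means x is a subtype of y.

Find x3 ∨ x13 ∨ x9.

Common upper bounds of {x3, x13, x9}: x12, x3.
The least among these is x3.

x3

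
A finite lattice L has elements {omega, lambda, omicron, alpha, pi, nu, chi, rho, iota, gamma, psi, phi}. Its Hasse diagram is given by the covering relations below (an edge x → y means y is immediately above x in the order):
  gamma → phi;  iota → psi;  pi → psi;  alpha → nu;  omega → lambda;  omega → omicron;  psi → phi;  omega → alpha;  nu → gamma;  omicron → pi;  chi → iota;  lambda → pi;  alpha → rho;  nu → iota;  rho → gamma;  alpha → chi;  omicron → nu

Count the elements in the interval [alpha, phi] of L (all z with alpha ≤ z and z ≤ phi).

8

The interval [alpha, phi] = {alpha, chi, gamma, iota, nu, phi, psi, rho}, which has 8 elements.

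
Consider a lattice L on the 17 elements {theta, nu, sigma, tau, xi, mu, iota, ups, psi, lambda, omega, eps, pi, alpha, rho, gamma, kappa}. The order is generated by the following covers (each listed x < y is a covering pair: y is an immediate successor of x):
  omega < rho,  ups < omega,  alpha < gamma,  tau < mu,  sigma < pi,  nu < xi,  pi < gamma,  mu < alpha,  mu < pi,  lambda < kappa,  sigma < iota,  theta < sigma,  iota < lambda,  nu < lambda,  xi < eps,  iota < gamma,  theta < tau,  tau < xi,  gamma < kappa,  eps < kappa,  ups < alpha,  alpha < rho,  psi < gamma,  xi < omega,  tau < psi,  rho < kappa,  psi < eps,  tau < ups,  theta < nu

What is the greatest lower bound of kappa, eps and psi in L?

Common lower bounds of {kappa, eps, psi}: psi, tau, theta.
The greatest among these is psi.

psi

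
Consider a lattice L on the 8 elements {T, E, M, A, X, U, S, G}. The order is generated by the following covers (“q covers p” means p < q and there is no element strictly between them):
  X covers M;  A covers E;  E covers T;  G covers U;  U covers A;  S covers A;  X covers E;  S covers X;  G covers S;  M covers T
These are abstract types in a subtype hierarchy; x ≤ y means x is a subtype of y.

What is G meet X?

X

Common lower bounds of {G, X}: E, M, T, X.
The greatest among these is X.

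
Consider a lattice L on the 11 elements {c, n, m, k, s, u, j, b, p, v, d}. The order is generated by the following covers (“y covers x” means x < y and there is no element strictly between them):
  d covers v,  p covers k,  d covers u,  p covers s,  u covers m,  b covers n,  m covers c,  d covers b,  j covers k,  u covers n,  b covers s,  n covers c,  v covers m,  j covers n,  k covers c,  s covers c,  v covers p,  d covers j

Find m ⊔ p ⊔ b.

d

Common upper bounds of {m, p, b}: d.
The least among these is d.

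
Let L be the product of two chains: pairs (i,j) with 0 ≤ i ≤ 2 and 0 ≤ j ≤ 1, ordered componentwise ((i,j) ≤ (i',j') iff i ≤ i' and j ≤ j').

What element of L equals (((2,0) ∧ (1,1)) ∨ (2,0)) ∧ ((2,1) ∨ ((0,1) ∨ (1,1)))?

(2,0)

(2,0) ∧ (1,1) = (1,0)
(1,0) ∨ (2,0) = (2,0)
(0,1) ∨ (1,1) = (1,1)
(2,1) ∨ (1,1) = (2,1)
(2,0) ∧ (2,1) = (2,0)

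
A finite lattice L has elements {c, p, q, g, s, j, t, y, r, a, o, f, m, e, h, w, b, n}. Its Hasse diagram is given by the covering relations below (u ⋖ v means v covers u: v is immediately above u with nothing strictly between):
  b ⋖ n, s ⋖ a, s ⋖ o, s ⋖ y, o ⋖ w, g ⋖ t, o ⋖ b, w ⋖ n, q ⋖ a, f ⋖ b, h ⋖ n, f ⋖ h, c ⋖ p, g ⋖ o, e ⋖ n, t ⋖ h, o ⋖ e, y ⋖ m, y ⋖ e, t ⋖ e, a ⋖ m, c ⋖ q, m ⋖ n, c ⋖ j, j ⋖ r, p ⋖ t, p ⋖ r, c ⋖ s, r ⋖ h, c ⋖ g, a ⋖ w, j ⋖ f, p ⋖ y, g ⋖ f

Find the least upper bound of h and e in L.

n

Common upper bounds of {h, e}: n.
The least among these is n.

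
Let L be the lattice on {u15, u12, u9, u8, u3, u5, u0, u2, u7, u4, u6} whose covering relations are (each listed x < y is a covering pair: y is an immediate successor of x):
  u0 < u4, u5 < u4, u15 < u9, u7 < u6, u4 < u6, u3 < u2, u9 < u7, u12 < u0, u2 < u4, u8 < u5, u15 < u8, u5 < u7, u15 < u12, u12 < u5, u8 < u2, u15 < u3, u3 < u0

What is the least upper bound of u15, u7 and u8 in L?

Common upper bounds of {u15, u7, u8}: u6, u7.
The least among these is u7.

u7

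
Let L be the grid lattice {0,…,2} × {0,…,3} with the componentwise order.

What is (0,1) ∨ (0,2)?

(0,2)

Common upper bounds of {(0,1), (0,2)}: (0,2), (0,3), (1,2), (1,3), (2,2), (2,3).
The least among these is (0,2).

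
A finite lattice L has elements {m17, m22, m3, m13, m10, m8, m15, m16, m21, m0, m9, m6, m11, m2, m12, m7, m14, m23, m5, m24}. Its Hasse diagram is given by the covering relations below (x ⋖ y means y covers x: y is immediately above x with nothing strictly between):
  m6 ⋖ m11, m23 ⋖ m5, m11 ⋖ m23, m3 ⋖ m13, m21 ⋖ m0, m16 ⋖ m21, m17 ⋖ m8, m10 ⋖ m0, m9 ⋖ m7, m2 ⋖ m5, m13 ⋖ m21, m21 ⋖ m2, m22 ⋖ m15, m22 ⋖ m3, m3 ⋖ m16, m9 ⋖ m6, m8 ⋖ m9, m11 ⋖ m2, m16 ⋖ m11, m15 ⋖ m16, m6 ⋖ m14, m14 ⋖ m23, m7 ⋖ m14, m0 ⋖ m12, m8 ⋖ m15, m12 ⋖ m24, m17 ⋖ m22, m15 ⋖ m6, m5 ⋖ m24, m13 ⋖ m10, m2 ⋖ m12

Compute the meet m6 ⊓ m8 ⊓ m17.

m17

Common lower bounds of {m6, m8, m17}: m17.
The greatest among these is m17.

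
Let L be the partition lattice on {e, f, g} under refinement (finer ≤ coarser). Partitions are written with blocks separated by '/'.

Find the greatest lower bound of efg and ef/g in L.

The meet (common refinement) of efg and ef/g intersects blocks pairwise, giving ef/g.

ef/g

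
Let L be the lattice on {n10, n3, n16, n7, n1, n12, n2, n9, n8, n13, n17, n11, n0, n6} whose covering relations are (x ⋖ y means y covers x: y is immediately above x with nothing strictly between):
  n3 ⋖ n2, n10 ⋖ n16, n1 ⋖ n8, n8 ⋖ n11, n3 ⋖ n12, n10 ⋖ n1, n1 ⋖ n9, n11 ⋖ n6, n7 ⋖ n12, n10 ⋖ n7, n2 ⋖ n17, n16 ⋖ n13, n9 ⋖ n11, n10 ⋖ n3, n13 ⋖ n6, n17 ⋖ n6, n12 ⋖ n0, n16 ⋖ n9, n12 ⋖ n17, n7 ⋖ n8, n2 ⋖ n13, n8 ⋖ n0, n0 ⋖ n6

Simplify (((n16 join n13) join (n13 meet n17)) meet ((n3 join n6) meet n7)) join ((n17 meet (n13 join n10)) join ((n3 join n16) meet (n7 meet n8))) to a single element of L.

n16 ∨ n13 = n13
n13 ∧ n17 = n2
n13 ∨ n2 = n13
n3 ∨ n6 = n6
n6 ∧ n7 = n7
n13 ∧ n7 = n10
n13 ∨ n10 = n13
n17 ∧ n13 = n2
n3 ∨ n16 = n13
n7 ∧ n8 = n7
n13 ∧ n7 = n10
n2 ∨ n10 = n2
n10 ∨ n2 = n2

n2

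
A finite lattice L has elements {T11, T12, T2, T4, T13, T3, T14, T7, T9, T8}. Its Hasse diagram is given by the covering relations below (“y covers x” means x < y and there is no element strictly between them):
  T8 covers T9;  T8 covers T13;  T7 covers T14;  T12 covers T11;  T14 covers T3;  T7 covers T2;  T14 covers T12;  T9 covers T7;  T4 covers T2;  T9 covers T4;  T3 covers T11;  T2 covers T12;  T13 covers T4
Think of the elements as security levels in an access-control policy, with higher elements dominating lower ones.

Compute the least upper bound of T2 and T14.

T7

Common upper bounds of {T2, T14}: T7, T8, T9.
The least among these is T7.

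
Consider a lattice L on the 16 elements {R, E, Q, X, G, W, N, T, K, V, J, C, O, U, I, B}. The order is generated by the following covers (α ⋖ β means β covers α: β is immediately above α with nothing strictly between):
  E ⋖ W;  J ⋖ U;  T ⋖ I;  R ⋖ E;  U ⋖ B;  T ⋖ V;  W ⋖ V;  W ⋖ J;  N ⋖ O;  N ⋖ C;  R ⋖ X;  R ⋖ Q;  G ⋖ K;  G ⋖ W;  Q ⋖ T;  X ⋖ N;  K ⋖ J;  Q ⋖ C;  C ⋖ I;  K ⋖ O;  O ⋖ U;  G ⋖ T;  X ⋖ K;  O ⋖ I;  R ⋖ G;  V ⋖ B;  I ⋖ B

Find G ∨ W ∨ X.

J

Common upper bounds of {G, W, X}: B, J, U.
The least among these is J.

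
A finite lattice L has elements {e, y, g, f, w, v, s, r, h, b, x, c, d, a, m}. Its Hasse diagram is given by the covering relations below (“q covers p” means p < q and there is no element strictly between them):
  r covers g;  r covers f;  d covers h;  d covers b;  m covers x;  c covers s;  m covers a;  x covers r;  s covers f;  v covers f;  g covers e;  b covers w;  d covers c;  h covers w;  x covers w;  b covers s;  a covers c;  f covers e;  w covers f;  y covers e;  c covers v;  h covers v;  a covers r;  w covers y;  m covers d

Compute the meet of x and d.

w

Common lower bounds of {x, d}: e, f, w, y.
The greatest among these is w.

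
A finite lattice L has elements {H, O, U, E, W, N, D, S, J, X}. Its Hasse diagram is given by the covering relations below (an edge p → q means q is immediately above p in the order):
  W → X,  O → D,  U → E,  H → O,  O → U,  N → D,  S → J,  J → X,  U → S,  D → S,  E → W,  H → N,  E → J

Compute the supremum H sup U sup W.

W

Common upper bounds of {H, U, W}: W, X.
The least among these is W.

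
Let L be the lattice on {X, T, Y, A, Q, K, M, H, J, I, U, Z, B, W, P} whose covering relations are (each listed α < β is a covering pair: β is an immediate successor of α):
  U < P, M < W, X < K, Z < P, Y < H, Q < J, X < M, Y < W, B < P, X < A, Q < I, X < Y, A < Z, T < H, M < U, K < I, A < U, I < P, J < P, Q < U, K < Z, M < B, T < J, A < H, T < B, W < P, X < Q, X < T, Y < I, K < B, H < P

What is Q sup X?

Common upper bounds of {Q, X}: I, J, P, Q, U.
The least among these is Q.

Q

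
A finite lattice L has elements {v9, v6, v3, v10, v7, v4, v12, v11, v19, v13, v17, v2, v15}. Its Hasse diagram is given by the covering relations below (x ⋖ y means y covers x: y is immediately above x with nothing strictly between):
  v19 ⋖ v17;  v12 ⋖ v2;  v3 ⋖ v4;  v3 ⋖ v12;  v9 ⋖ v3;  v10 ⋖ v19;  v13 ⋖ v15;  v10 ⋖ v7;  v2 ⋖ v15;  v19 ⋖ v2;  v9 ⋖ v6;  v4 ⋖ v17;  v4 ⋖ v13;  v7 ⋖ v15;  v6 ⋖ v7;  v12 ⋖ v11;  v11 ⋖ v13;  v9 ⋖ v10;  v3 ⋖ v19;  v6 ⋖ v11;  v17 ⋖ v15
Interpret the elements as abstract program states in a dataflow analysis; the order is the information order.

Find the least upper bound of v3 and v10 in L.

Common upper bounds of {v3, v10}: v15, v17, v19, v2.
The least among these is v19.

v19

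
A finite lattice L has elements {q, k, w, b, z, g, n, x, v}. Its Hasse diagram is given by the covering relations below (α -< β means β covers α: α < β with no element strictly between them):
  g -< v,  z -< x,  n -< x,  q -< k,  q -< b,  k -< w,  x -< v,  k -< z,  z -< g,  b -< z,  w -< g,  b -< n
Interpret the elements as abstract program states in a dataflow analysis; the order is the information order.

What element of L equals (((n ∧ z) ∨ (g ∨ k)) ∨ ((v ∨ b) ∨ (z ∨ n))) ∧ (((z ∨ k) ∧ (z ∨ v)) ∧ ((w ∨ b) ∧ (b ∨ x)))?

n ∧ z = b
g ∨ k = g
b ∨ g = g
v ∨ b = v
z ∨ n = x
v ∨ x = v
g ∨ v = v
z ∨ k = z
z ∨ v = v
z ∧ v = z
w ∨ b = g
b ∨ x = x
g ∧ x = z
z ∧ z = z
v ∧ z = z

z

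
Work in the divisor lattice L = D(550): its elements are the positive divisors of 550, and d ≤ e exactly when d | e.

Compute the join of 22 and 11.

22

In the divisibility order, the join is the least common multiple: lcm(22, 11) = 22.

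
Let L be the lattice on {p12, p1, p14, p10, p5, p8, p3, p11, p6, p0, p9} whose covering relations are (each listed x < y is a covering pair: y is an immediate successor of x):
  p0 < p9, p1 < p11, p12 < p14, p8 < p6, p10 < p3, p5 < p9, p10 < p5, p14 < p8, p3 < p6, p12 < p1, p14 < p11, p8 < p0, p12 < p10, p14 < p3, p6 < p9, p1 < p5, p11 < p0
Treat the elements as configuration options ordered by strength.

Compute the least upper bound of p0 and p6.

p9

Common upper bounds of {p0, p6}: p9.
The least among these is p9.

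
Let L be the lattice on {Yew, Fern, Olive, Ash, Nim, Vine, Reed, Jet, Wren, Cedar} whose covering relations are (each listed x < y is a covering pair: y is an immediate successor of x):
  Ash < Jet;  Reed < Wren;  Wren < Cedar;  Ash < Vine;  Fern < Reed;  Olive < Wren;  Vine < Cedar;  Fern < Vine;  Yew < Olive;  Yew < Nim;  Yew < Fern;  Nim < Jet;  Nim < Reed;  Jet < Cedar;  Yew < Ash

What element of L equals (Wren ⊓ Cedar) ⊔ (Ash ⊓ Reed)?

Wren ∧ Cedar = Wren
Ash ∧ Reed = Yew
Wren ∨ Yew = Wren

Wren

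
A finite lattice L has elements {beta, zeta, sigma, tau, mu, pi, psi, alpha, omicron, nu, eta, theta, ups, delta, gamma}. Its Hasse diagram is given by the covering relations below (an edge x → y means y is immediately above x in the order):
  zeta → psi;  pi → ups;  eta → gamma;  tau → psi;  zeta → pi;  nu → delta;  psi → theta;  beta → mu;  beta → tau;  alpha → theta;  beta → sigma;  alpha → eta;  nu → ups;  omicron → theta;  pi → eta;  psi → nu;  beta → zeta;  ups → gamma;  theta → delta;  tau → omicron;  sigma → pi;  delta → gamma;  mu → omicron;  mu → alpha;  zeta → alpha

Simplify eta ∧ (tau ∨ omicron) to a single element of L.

tau ∨ omicron = omicron
eta ∧ omicron = mu

mu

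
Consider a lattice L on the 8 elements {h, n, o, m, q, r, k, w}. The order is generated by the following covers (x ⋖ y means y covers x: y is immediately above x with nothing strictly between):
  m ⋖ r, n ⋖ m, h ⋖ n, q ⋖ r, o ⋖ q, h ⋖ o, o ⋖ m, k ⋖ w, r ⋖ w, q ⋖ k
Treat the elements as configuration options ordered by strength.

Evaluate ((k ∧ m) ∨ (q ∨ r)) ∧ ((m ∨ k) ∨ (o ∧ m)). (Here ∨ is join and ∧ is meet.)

k ∧ m = o
q ∨ r = r
o ∨ r = r
m ∨ k = w
o ∧ m = o
w ∨ o = w
r ∧ w = r

r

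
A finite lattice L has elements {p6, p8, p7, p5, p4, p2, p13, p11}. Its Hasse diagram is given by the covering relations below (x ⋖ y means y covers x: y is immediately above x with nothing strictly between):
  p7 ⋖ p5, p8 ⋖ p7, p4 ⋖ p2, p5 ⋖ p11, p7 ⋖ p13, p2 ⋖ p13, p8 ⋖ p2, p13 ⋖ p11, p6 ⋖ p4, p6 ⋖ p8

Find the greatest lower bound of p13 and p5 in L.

Common lower bounds of {p13, p5}: p6, p7, p8.
The greatest among these is p7.

p7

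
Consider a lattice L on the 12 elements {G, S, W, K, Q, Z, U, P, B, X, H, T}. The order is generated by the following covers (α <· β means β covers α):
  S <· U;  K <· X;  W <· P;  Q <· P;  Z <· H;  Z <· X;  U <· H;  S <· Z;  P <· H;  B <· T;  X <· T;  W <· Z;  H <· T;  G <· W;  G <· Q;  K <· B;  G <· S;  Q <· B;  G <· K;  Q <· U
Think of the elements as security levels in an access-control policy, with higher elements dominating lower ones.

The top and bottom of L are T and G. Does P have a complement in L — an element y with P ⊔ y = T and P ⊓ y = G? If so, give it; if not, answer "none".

K

Need y with P ∨ y = T and P ∧ y = G.
Checking each element gives: K.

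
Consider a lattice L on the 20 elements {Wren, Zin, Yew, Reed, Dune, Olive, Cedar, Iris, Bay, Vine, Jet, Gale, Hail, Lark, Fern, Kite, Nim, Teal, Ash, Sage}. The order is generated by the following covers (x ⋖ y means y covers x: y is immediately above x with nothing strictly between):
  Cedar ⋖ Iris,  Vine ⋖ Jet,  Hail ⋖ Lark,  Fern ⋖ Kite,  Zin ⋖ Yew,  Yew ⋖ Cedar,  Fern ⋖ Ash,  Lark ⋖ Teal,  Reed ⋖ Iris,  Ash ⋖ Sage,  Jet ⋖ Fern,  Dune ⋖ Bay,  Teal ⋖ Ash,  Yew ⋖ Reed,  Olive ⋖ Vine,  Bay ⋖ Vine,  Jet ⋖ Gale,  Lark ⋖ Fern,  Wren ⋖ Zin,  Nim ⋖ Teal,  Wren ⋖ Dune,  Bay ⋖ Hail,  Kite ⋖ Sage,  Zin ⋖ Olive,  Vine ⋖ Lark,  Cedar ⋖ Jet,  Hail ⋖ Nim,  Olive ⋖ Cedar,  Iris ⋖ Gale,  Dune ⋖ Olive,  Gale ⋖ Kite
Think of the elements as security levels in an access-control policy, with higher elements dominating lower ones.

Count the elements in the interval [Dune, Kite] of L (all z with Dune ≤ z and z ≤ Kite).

12

The interval [Dune, Kite] = {Bay, Cedar, Dune, Fern, Gale, Hail, Iris, Jet, Kite, Lark, Olive, Vine}, which has 12 elements.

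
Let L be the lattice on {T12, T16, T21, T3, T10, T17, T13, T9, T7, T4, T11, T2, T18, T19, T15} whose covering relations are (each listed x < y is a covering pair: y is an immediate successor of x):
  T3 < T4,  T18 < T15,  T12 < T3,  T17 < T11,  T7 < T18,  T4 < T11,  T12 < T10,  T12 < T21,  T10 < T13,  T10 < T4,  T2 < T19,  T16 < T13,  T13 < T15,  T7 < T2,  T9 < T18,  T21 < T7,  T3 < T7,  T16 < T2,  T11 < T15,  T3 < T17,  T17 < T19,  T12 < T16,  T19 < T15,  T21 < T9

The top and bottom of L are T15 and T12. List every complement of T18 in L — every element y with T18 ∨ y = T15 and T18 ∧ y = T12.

T10, T13, T16

Need y with T18 ∨ y = T15 and T18 ∧ y = T12.
Checking each element gives: T10, T13, T16.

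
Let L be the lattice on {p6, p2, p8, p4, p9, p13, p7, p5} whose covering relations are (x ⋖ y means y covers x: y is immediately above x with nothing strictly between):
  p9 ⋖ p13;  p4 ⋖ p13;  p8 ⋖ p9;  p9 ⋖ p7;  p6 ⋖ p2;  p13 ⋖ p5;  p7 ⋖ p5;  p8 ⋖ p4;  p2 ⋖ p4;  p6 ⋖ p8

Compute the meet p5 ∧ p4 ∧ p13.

p4

Common lower bounds of {p5, p4, p13}: p2, p4, p6, p8.
The greatest among these is p4.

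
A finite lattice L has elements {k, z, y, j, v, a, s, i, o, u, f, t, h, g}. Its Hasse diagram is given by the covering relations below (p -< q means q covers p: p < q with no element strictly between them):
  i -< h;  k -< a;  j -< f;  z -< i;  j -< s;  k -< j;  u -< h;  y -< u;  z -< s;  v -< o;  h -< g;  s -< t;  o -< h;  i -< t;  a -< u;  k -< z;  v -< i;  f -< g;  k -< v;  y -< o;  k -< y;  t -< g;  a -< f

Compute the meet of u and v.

Common lower bounds of {u, v}: k.
The greatest among these is k.

k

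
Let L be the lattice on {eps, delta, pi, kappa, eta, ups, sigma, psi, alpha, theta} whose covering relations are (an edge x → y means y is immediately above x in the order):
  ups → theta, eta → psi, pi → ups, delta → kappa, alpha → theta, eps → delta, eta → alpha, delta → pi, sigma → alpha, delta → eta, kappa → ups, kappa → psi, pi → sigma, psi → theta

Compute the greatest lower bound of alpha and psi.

eta

Common lower bounds of {alpha, psi}: delta, eps, eta.
The greatest among these is eta.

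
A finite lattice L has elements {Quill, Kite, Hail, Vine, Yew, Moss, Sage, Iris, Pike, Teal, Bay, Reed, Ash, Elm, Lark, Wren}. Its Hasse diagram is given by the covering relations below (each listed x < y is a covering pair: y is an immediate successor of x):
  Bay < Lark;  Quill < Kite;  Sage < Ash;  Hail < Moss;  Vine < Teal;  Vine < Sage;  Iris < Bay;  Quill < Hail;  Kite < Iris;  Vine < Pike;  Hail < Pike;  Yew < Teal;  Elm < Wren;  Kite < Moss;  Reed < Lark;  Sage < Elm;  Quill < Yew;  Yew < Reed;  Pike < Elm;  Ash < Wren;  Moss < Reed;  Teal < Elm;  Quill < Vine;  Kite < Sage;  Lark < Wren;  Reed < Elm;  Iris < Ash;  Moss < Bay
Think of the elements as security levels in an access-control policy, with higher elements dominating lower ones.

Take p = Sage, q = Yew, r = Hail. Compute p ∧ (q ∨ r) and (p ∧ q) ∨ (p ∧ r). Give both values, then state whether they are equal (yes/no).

Kite; Quill; no

q ∨ r = Reed, so p ∧ (q ∨ r) = Sage ∧ Reed = Kite.
p ∧ q = Quill and p ∧ r = Quill, so (p ∧ q) ∨ (p ∧ r) = Quill ∨ Quill = Quill.
Equal: no.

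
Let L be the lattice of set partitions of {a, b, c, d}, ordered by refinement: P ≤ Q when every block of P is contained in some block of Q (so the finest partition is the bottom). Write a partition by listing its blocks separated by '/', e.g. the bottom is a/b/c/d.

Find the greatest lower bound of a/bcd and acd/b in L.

Common lower bounds of {a/bcd, acd/b}: a/b/c/d, a/b/cd.
The greatest among these is a/b/cd.

a/b/cd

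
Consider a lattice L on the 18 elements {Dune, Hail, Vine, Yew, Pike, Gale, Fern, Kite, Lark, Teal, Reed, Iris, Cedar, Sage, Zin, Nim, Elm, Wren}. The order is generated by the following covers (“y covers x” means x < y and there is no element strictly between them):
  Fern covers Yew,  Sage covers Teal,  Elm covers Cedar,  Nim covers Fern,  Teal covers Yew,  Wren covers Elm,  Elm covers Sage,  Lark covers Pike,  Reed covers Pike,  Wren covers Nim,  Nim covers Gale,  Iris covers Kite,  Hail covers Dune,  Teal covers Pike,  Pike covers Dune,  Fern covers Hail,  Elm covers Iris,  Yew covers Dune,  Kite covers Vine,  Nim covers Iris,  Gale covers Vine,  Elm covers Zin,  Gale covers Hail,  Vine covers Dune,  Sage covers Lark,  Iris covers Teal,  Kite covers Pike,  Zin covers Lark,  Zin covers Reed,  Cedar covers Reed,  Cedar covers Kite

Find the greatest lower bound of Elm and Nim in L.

Iris

Common lower bounds of {Elm, Nim}: Dune, Iris, Kite, Pike, Teal, Vine, Yew.
The greatest among these is Iris.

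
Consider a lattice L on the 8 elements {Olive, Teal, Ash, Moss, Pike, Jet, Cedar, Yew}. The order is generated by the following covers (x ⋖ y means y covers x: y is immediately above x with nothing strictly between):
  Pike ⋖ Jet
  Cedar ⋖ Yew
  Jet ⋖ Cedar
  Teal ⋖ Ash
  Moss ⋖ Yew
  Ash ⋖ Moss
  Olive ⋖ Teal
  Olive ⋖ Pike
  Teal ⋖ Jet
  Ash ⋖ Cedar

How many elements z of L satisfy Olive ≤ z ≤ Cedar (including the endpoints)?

The interval [Olive, Cedar] = {Ash, Cedar, Jet, Olive, Pike, Teal}, which has 6 elements.

6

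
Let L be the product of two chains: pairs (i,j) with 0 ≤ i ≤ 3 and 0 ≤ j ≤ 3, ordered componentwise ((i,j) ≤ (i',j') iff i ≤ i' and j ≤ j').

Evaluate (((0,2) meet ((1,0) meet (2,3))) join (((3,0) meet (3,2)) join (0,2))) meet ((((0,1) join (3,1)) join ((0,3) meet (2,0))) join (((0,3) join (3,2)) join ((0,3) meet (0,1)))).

(1,0) ∧ (2,3) = (1,0)
(0,2) ∧ (1,0) = (0,0)
(3,0) ∧ (3,2) = (3,0)
(3,0) ∨ (0,2) = (3,2)
(0,0) ∨ (3,2) = (3,2)
(0,1) ∨ (3,1) = (3,1)
(0,3) ∧ (2,0) = (0,0)
(3,1) ∨ (0,0) = (3,1)
(0,3) ∨ (3,2) = (3,3)
(0,3) ∧ (0,1) = (0,1)
(3,3) ∨ (0,1) = (3,3)
(3,1) ∨ (3,3) = (3,3)
(3,2) ∧ (3,3) = (3,2)

(3,2)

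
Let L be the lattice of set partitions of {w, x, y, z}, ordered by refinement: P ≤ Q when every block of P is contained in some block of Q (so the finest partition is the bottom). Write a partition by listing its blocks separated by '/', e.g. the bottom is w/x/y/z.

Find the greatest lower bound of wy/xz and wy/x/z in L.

wy/x/z

Common lower bounds of {wy/xz, wy/x/z}: w/x/y/z, wy/x/z.
The greatest among these is wy/x/z.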